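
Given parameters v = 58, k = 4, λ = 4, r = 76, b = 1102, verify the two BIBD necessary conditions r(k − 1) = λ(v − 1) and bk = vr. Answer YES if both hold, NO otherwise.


Condition (i): r(k − 1) = 76·3 = 228; λ(v − 1) = 4·57 = 228. Match? YES.
Condition (ii): bk = 1102·4 = 4408; vr = 58·76 = 4408. Match? YES.
Both conditions hold? YES.

YES


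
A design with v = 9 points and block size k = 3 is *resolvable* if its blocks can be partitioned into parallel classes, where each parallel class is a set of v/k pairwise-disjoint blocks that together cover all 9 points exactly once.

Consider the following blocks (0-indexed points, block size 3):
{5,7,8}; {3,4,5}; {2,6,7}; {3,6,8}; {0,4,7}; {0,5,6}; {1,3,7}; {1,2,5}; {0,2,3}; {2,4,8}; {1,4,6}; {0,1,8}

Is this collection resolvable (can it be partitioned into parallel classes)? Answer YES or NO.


v = 9, block size k = 3, number of blocks = 12.
For resolvability, blocks must partition into parallel classes of size v/k = 3.
Total blocks must therefore be a multiple of 3: 12 = 3·4 + 0 ⇒ divisible ✓.
Greedy packing gives 4 candidate class(es). Each should be a full parallel class (size 3, covers all 9 points).
  Class 1 (3 blocks): {5,7,8}; {0,2,3}; {1,4,6}. Points covered: [0, 1, 2, 3, 4, 5, 6, 7, 8].
  Class 2 (3 blocks): {3,4,5}; {2,6,7}; {0,1,8}. Points covered: [0, 1, 2, 3, 4, 5, 6, 7, 8].
  Class 3 (3 blocks): {3,6,8}; {0,4,7}; {1,2,5}. Points covered: [0, 1, 2, 3, 4, 5, 6, 7, 8].
  Class 4 (3 blocks): {0,5,6}; {1,3,7}; {2,4,8}. Points covered: [0, 1, 2, 3, 4, 5, 6, 7, 8].
All classes full (size 3)? YES. All classes cover every point? YES.
Resolvable? YES.

YES


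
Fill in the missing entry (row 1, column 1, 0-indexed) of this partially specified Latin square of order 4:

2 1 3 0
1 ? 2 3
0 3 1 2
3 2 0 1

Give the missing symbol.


Row 1 contains symbols [1, 2, 3] — missing [0].
Column 1 contains symbols [1, 2, 3] — missing [0].
The missing symbol must appear in both missing sets; intersection = [0].
Therefore the hidden value is 0.

Missing value = 0.


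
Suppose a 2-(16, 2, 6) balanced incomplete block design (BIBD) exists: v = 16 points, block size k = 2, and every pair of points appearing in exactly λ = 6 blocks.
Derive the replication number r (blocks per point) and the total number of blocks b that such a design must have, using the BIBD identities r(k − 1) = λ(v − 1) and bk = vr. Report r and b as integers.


Any 2-(v, k, λ) BIBD satisfies two necessary conditions:
  (i)  Each point sits in r blocks, and counting incidences through any fixed point gives r(k − 1) = λ(v − 1), so r = λ(v − 1)/(k − 1).
  (ii) Total incidences bk = vr, so b = vr/k.
Step 1: r = λ(v − 1)/(k − 1) = 6·(16 − 1)/(2 − 1) = 6·15/1 = 90/1 = 90.
Step 2: b = vr/k = 16·90/2 = 1440/2 = 720.
Check integrality: r = 90 ∈ Z ✓, b = 720 ∈ Z ✓.
(These identities are necessary conditions: they determine r and b for any design with these parameters, but do not by themselves prove that one exists.)

r = 90, b = 720.


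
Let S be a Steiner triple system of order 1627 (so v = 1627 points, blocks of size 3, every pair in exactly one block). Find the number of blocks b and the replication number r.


An STS(v) is a 2-(v, 3, 1) BIBD: block size k = 3, λ = 1.
Replication: r(k − 1) = λ(v − 1) ⇒ r·2 = 1627 − 1 = 1626 ⇒ r = 813.
Block count: bk = vr ⇒ b·3 = 1627·813 = 1322751 ⇒ b = 440917.

r = 813, b = 440917.


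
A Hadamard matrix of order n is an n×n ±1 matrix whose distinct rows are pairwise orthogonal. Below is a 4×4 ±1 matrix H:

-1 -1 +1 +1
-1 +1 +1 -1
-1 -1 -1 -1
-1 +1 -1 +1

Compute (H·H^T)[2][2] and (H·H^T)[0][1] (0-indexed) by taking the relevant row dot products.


Row 0 of H: [-1, -1, 1, 1].
Row 1 of H: [-1, 1, 1, -1].
Row 2 of H: [-1, -1, -1, -1].
(H·H^T)[2][2] = Σ_j H[2][j]·H[2][j] = (-1)² + (-1)² + (-1)² + (-1)² = 1 + 1 + 1 + 1 = 4.
(H·H^T)[0][1] = Σ_j H[0][j]·H[1][j] = (-1)·(-1) + (-1)·(1) + (1)·(1) + (1)·(-1) = 1 + -1 + 1 + -1 = 0.
So rows 0 and 1 are orthogonal; the diagonal entry equals n = 4.

(2,2) entry = 4; (0,1) entry = 0.


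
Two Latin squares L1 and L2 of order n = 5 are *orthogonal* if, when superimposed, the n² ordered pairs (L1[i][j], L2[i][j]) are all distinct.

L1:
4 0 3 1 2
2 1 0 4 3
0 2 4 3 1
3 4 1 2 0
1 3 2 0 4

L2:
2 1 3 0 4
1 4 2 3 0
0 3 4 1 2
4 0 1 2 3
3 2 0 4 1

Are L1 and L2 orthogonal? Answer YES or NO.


Form the n² = 25 superimposed pairs (L1[i][j], L2[i][j]), row by row (rows and columns indexed from 0):
row 0: (4,2) (0,1) (3,3) (1,0) (2,4)
row 1: (2,1) (1,4) (0,2) (4,3) (3,0)
row 2: (0,0) (2,3) (4,4) (3,1) (1,2)
row 3: (3,4) (4,0) (1,1) (2,2) (0,3)
row 4: (1,3) (3,2) (2,0) (0,4) (4,1)
Orthogonality requires all 25 pairs distinct.
Check by first coordinate: for each symbol s of L1, list the L2 entries in the n cells where L1 = s; they must all differ.
  L1 = 0: L2 entries (in reading order) 1, 2, 0, 3, 4 — all 5 distinct ✓
  L1 = 1: L2 entries (in reading order) 0, 4, 2, 1, 3 — all 5 distinct ✓
  L1 = 2: L2 entries (in reading order) 4, 1, 3, 2, 0 — all 5 distinct ✓
  L1 = 3: L2 entries (in reading order) 3, 0, 1, 4, 2 — all 5 distinct ✓
  L1 = 4: L2 entries (in reading order) 2, 3, 4, 0, 1 — all 5 distinct ✓
Every symbol of L1 meets every symbol of L2 exactly once, so all 25 pairs are distinct (25 of 25).
Conclusion: YES.

YES


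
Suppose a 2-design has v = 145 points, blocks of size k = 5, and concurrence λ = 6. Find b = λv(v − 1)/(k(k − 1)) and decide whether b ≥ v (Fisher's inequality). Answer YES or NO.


b = λv(v − 1)/(k(k − 1)) = 6·145·144/(5·4) = 125280/20 = 6264.
Compare with v = 145: b ≥ v, so Fisher's inequality holds.

YES


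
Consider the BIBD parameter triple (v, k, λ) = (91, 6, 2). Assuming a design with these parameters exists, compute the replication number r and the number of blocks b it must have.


Any 2-(v, k, λ) BIBD satisfies two necessary conditions:
  (i)  Each point sits in r blocks, and counting incidences through any fixed point gives r(k − 1) = λ(v − 1), so r = λ(v − 1)/(k − 1).
  (ii) Total incidences bk = vr, so b = vr/k.
Step 1: r = λ(v − 1)/(k − 1) = 2·(91 − 1)/(6 − 1) = 2·90/5 = 180/5 = 36.
Step 2: b = vr/k = 91·36/6 = 3276/6 = 546.
Check integrality: r = 36 ∈ Z ✓, b = 546 ∈ Z ✓.
(These identities are necessary conditions: they determine r and b for any design with these parameters, but do not by themselves prove that one exists.)

r = 36, b = 546.


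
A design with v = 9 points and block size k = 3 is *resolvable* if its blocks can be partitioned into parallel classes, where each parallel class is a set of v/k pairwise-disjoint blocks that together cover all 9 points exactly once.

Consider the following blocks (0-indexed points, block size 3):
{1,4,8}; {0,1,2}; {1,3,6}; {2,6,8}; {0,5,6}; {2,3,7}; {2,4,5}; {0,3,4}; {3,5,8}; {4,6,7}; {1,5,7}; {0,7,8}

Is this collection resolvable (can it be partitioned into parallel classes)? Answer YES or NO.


v = 9, block size k = 3, number of blocks = 12.
For resolvability, blocks must partition into parallel classes of size v/k = 3.
Total blocks must therefore be a multiple of 3: 12 = 3·4 + 0 ⇒ divisible ✓.
Greedy packing gives 4 candidate class(es). Each should be a full parallel class (size 3, covers all 9 points).
  Class 1 (3 blocks): {1,4,8}; {0,5,6}; {2,3,7}. Points covered: [0, 1, 2, 3, 4, 5, 6, 7, 8].
  Class 2 (3 blocks): {0,1,2}; {3,5,8}; {4,6,7}. Points covered: [0, 1, 2, 3, 4, 5, 6, 7, 8].
  Class 3 (3 blocks): {1,3,6}; {2,4,5}; {0,7,8}. Points covered: [0, 1, 2, 3, 4, 5, 6, 7, 8].
  Class 4 (3 blocks): {2,6,8}; {0,3,4}; {1,5,7}. Points covered: [0, 1, 2, 3, 4, 5, 6, 7, 8].
All classes full (size 3)? YES. All classes cover every point? YES.
Resolvable? YES.

YES


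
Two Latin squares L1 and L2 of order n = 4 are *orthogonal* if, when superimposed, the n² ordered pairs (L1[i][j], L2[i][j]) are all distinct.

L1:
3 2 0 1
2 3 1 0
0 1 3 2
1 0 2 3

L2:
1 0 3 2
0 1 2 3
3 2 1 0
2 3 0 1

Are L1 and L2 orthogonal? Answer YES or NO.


Form the n² = 16 superimposed pairs (L1[i][j], L2[i][j]), row by row (rows and columns indexed from 0):
row 0: (3,1) (2,0) (0,3) (1,2)
row 1: (2,0) (3,1) (1,2) (0,3)
row 2: (0,3) (1,2) (3,1) (2,0)
row 3: (1,2) (0,3) (2,0) (3,1)
Orthogonality requires all 16 pairs distinct.
But the pair (2,0) repeats: cell (0,1) has L1 = 2, L2 = 0, and cell (1,0) has L1 = 2, L2 = 0.
A repeated pair means some other pair never occurs (only 4 distinct pairs out of 16), so the squares are not orthogonal.
Conclusion: NO.

NO


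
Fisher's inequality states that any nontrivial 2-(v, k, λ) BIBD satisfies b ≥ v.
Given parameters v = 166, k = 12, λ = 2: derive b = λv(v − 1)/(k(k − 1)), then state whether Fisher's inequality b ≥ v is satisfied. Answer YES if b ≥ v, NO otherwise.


b = λv(v − 1)/(k(k − 1)) = 2·166·165/(12·11) = 54780/132 = 415.
Compare with v = 166: b ≥ v, so Fisher's inequality holds.

YES


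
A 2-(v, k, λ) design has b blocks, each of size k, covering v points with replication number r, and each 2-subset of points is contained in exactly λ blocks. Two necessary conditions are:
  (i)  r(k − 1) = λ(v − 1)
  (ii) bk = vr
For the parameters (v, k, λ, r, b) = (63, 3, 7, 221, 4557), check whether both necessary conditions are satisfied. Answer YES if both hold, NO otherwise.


Condition (i): r(k − 1) = 221·2 = 442; λ(v − 1) = 7·62 = 434. Match? NO.
Condition (ii): bk = 4557·3 = 13671; vr = 63·221 = 13923. Match? NO.
Both conditions hold? NO.

NO


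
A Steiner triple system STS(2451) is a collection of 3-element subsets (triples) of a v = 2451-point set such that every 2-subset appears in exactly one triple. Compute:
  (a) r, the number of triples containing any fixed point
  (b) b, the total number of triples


An STS(v) is a 2-(v, 3, 1) BIBD: block size k = 3, λ = 1.
Replication: r(k − 1) = λ(v − 1) ⇒ r·2 = 2451 − 1 = 2450 ⇒ r = 1225.
Block count: b = v(v − 1)/6 = 2451·2450/6 = 6004950/6 = 1000825.
(Check via bk = vr: 1000825·3 = 3002475 = 2451·1225 = 3002475 ✓.)

r = 1225, b = 1000825.


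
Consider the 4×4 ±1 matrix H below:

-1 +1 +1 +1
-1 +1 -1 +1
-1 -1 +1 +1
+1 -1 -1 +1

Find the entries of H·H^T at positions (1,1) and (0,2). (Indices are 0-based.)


Row 0 of H: [-1, 1, 1, 1].
Row 1 of H: [-1, 1, -1, 1].
Row 2 of H: [-1, -1, 1, 1].
(H·H^T)[1][1] = Σ_j H[1][j]·H[1][j] = (-1)² + (1)² + (-1)² + (1)² = 1 + 1 + 1 + 1 = 4.
(H·H^T)[0][2] = Σ_j H[0][j]·H[2][j] = (-1)·(-1) + (1)·(-1) + (1)·(1) + (1)·(1) = 1 + -1 + 1 + 1 = 2.
Rows 0 and 2 are not orthogonal (dot product = 2 ≠ 0), so H is not a Hadamard matrix.

(1,1) entry = 4; (0,2) entry = 2.


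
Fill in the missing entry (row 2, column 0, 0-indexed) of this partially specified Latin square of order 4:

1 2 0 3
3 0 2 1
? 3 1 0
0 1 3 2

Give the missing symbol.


Row 2 contains symbols [0, 1, 3] — missing [2].
Column 0 contains symbols [0, 1, 3] — missing [2].
The missing symbol must appear in both missing sets; intersection = [2].
Therefore the hidden value is 2.

Missing value = 2.


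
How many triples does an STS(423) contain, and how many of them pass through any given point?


An STS(v) is a 2-(v, 3, 1) BIBD: block size k = 3, λ = 1.
Replication: r(k − 1) = λ(v − 1) ⇒ r·2 = 423 − 1 = 422 ⇒ r = 211.
Block count: b = v(v − 1)/6 = 423·422/6 = 178506/6 = 29751.
(Check via bk = vr: 29751·3 = 89253 = 423·211 = 89253 ✓.)

r = 211, b = 29751.


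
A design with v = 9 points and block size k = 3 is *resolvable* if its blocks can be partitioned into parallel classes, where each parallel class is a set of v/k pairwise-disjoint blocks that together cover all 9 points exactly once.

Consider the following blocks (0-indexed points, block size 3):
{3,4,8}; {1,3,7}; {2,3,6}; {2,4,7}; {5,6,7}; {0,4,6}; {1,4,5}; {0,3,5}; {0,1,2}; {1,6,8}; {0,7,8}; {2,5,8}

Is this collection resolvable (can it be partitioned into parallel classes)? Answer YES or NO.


v = 9, block size k = 3, number of blocks = 12.
For resolvability, blocks must partition into parallel classes of size v/k = 3.
Total blocks must therefore be a multiple of 3: 12 = 3·4 + 0 ⇒ divisible ✓.
Greedy packing gives 4 candidate class(es). Each should be a full parallel class (size 3, covers all 9 points).
  Class 1 (3 blocks): {3,4,8}; {5,6,7}; {0,1,2}. Points covered: [0, 1, 2, 3, 4, 5, 6, 7, 8].
  Class 2 (3 blocks): {1,3,7}; {0,4,6}; {2,5,8}. Points covered: [0, 1, 2, 3, 4, 5, 6, 7, 8].
  Class 3 (3 blocks): {2,3,6}; {1,4,5}; {0,7,8}. Points covered: [0, 1, 2, 3, 4, 5, 6, 7, 8].
  Class 4 (3 blocks): {2,4,7}; {0,3,5}; {1,6,8}. Points covered: [0, 1, 2, 3, 4, 5, 6, 7, 8].
All classes full (size 3)? YES. All classes cover every point? YES.
Resolvable? YES.

YES


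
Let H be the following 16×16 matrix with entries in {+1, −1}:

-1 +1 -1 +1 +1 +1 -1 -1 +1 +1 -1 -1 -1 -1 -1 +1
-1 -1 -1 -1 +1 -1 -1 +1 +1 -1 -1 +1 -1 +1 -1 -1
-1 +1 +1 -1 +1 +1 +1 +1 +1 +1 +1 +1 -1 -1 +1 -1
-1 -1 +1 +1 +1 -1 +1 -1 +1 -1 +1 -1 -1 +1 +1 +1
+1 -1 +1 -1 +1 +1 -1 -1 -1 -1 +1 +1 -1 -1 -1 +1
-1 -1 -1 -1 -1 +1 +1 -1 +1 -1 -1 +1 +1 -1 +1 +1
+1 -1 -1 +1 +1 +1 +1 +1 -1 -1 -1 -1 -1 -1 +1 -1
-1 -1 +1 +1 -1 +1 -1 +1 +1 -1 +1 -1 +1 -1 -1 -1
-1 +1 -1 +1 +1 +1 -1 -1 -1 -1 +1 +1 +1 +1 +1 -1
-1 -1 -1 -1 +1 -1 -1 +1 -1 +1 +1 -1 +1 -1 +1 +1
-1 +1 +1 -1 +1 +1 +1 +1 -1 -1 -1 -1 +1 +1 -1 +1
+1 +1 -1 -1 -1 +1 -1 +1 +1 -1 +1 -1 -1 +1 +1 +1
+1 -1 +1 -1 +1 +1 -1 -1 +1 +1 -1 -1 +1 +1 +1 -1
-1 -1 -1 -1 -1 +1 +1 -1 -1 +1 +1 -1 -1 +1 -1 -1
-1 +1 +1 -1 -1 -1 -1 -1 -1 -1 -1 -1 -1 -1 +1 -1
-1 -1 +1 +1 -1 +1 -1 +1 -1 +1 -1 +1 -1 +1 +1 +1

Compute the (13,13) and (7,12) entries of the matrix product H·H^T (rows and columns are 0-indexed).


Row 7 of H: [-1, -1, 1, 1, -1, 1, -1, 1, 1, -1, 1, -1, 1, -1, -1, -1].
Row 12 of H: [1, -1, 1, -1, 1, 1, -1, -1, 1, 1, -1, -1, 1, 1, 1, -1].
Row 13 of H: [-1, -1, -1, -1, -1, 1, 1, -1, -1, 1, 1, -1, -1, 1, -1, -1].
(H·H^T)[13][13] = Σ_j H[13][j]·H[13][j] = (-1)² + (-1)² + (-1)² + (-1)² + (-1)² + (1)² + (1)² + (-1)² + (-1)² + (1)² + (1)² + (-1)² + (-1)² + (1)² + (-1)² + (-1)² = 1 + 1 + 1 + 1 + 1 + 1 + 1 + 1 + 1 + 1 + 1 + 1 + 1 + 1 + 1 + 1 = 16.
(H·H^T)[7][12] = Σ_j H[7][j]·H[12][j] = (-1)·(1) + (-1)·(-1) + (1)·(1) + (1)·(-1) + (-1)·(1) + (1)·(1) + (-1)·(-1) + (1)·(-1) + (1)·(1) + (-1)·(1) + (1)·(-1) + (-1)·(-1) + (1)·(1) + (-1)·(1) + (-1)·(1) + (-1)·(-1) = -1 + 1 + 1 + -1 + -1 + 1 + 1 + -1 + 1 + -1 + -1 + 1 + 1 + -1 + -1 + 1 = 0.
So rows 7 and 12 are orthogonal; the diagonal entry equals n = 16.

(13,13) entry = 16; (7,12) entry = 0.


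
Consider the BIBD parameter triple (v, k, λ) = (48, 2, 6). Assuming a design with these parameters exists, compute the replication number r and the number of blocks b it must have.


Any 2-(v, k, λ) BIBD satisfies two necessary conditions:
  (i)  Each point sits in r blocks, and counting incidences through any fixed point gives r(k − 1) = λ(v − 1), so r = λ(v − 1)/(k − 1).
  (ii) Total incidences bk = vr, so b = vr/k.
Step 1: r = λ(v − 1)/(k − 1) = 6·(48 − 1)/(2 − 1) = 6·47/1 = 282/1 = 282.
Step 2: b = vr/k = 48·282/2 = 13536/2 = 6768.
Check integrality: r = 282 ∈ Z ✓, b = 6768 ∈ Z ✓.
(These identities are necessary conditions: they determine r and b for any design with these parameters, but do not by themselves prove that one exists.)

r = 282, b = 6768.


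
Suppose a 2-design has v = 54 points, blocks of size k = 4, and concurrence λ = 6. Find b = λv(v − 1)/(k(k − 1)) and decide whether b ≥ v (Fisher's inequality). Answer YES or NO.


r = λ(v − 1)/(k − 1) = 6·53/3 = 106.
b = vr/k = 54·106/4 = 1431.
Fisher's inequality: b ≥ v ⇔ 1431 ≥ 54? YES.

YES


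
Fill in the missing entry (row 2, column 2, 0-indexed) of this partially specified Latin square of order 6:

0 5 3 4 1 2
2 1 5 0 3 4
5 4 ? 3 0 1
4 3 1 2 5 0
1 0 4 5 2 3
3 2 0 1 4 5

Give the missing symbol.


Row 2 contains symbols [0, 1, 3, 4, 5] — missing [2].
Column 2 contains symbols [0, 1, 3, 4, 5] — missing [2].
The missing symbol must appear in both missing sets; intersection = [2].
Therefore the hidden value is 2.

Missing value = 2.


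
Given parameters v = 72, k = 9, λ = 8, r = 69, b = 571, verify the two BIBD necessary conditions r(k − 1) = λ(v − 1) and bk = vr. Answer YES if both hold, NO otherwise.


Condition (i): r(k − 1) = 69·8 = 552; λ(v − 1) = 8·71 = 568. Match? NO.
Condition (ii): bk = 571·9 = 5139; vr = 72·69 = 4968. Match? NO.
Both conditions hold? NO.

NO


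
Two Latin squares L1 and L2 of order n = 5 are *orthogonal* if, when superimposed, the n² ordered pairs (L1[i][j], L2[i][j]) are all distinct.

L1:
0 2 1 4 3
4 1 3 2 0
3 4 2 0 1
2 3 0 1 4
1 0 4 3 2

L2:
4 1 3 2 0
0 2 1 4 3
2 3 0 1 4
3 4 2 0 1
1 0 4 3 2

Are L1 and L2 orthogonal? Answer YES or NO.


Form the n² = 25 superimposed pairs (L1[i][j], L2[i][j]), row by row (rows and columns indexed from 0):
row 0: (0,4) (2,1) (1,3) (4,2) (3,0)
row 1: (4,0) (1,2) (3,1) (2,4) (0,3)
row 2: (3,2) (4,3) (2,0) (0,1) (1,4)
row 3: (2,3) (3,4) (0,2) (1,0) (4,1)
row 4: (1,1) (0,0) (4,4) (3,3) (2,2)
Orthogonality requires all 25 pairs distinct.
Check by first coordinate: for each symbol s of L1, list the L2 entries in the n cells where L1 = s; they must all differ.
  L1 = 0: L2 entries (in reading order) 4, 3, 1, 2, 0 — all 5 distinct ✓
  L1 = 1: L2 entries (in reading order) 3, 2, 4, 0, 1 — all 5 distinct ✓
  L1 = 2: L2 entries (in reading order) 1, 4, 0, 3, 2 — all 5 distinct ✓
  L1 = 3: L2 entries (in reading order) 0, 1, 2, 4, 3 — all 5 distinct ✓
  L1 = 4: L2 entries (in reading order) 2, 0, 3, 1, 4 — all 5 distinct ✓
Every symbol of L1 meets every symbol of L2 exactly once, so all 25 pairs are distinct (25 of 25).
Conclusion: YES.

YES


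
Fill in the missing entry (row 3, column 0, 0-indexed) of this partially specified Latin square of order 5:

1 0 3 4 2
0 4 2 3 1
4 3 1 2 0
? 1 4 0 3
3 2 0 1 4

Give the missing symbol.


Row 3 contains symbols [0, 1, 3, 4] — missing [2].
Column 0 contains symbols [0, 1, 3, 4] — missing [2].
The missing symbol must appear in both missing sets; intersection = [2].
Therefore the hidden value is 2.

Missing value = 2.


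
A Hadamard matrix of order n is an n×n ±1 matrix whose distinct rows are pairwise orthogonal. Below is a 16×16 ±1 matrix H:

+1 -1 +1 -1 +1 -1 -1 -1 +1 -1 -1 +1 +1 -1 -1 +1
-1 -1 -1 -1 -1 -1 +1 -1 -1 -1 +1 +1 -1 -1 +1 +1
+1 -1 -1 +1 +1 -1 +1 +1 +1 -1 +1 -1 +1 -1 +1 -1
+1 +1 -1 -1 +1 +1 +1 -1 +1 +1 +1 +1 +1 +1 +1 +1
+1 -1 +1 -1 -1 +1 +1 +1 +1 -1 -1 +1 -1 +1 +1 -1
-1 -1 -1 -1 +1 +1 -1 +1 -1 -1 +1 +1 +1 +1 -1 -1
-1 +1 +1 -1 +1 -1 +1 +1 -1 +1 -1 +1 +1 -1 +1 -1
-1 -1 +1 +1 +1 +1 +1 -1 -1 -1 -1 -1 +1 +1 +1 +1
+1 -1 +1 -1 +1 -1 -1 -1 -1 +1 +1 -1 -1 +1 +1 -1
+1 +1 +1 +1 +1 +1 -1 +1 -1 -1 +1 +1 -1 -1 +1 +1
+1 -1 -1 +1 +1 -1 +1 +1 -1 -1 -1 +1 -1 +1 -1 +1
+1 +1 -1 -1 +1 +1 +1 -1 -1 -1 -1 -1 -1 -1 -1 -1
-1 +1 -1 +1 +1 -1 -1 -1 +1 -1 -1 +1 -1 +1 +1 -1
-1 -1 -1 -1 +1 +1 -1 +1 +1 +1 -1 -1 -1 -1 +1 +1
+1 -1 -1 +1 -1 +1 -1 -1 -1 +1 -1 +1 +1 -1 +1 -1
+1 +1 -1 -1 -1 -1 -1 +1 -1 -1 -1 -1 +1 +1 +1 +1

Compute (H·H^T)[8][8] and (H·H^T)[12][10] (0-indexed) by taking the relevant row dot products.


Row 8 of H: [1, -1, 1, -1, 1, -1, -1, -1, -1, 1, 1, -1, -1, 1, 1, -1].
Row 10 of H: [1, -1, -1, 1, 1, -1, 1, 1, -1, -1, -1, 1, -1, 1, -1, 1].
Row 12 of H: [-1, 1, -1, 1, 1, -1, -1, -1, 1, -1, -1, 1, -1, 1, 1, -1].
(H·H^T)[8][8] = Σ_j H[8][j]·H[8][j] = (1)² + (-1)² + (1)² + (-1)² + (1)² + (-1)² + (-1)² + (-1)² + (-1)² + (1)² + (1)² + (-1)² + (-1)² + (1)² + (1)² + (-1)² = 1 + 1 + 1 + 1 + 1 + 1 + 1 + 1 + 1 + 1 + 1 + 1 + 1 + 1 + 1 + 1 = 16.
(H·H^T)[12][10] = Σ_j H[12][j]·H[10][j] = (-1)·(1) + (1)·(-1) + (-1)·(-1) + (1)·(1) + (1)·(1) + (-1)·(-1) + (-1)·(1) + (-1)·(1) + (1)·(-1) + (-1)·(-1) + (-1)·(-1) + (1)·(1) + (-1)·(-1) + (1)·(1) + (1)·(-1) + (-1)·(1) = -1 + -1 + 1 + 1 + 1 + 1 + -1 + -1 + -1 + 1 + 1 + 1 + 1 + 1 + -1 + -1 = 2.
Rows 12 and 10 are not orthogonal (dot product = 2 ≠ 0), so H is not a Hadamard matrix.

(8,8) entry = 16; (12,10) entry = 2.


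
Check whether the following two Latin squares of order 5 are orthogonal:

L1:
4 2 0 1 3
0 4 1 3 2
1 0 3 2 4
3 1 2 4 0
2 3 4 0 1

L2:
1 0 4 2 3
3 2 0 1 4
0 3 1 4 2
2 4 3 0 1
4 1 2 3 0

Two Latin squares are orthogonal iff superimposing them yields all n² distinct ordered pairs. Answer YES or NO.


Form the n² = 25 superimposed pairs (L1[i][j], L2[i][j]), row by row (rows and columns indexed from 0):
row 0: (4,1) (2,0) (0,4) (1,2) (3,3)
row 1: (0,3) (4,2) (1,0) (3,1) (2,4)
row 2: (1,0) (0,3) (3,1) (2,4) (4,2)
row 3: (3,2) (1,4) (2,3) (4,0) (0,1)
row 4: (2,4) (3,1) (4,2) (0,3) (1,0)
Orthogonality requires all 25 pairs distinct.
But the pair (1,0) repeats: cell (1,2) has L1 = 1, L2 = 0, and cell (2,0) has L1 = 1, L2 = 0.
A repeated pair means some other pair never occurs (only 15 distinct pairs out of 25), so the squares are not orthogonal.
Conclusion: NO.

NO


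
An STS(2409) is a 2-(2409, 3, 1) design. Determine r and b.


An STS(v) is a 2-(v, 3, 1) BIBD: block size k = 3, λ = 1.
Replication: r(k − 1) = λ(v − 1) ⇒ r·2 = 2409 − 1 = 2408 ⇒ r = 1204.
Block count: bk = vr ⇒ b·3 = 2409·1204 = 2900436 ⇒ b = 966812.

r = 1204, b = 966812.


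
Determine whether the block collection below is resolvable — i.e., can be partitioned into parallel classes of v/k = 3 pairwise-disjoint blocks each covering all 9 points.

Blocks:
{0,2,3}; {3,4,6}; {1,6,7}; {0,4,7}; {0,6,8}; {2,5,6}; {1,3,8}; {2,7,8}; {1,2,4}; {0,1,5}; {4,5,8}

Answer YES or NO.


v = 9, block size k = 3, number of blocks = 11.
For resolvability, blocks must partition into parallel classes of size v/k = 3.
Total blocks must therefore be a multiple of 3: 11 = 3·3 + 2 ⇒ not divisible ✗.
Resolvable? NO.

NO


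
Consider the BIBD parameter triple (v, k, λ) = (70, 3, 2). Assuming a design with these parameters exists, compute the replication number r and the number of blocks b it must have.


Any 2-(v, k, λ) BIBD satisfies two necessary conditions:
  (i)  Each point sits in r blocks, and counting incidences through any fixed point gives r(k − 1) = λ(v − 1), so r = λ(v − 1)/(k − 1).
  (ii) Total incidences bk = vr, so b = vr/k.
Step 1: r = λ(v − 1)/(k − 1) = 2·(70 − 1)/(3 − 1) = 2·69/2 = 138/2 = 69.
Step 2: b = vr/k = 70·69/3 = 4830/3 = 1610.
Check integrality: r = 69 ∈ Z ✓, b = 1610 ∈ Z ✓.
(These identities are necessary conditions: they determine r and b for any design with these parameters, but do not by themselves prove that one exists.)

r = 69, b = 1610.


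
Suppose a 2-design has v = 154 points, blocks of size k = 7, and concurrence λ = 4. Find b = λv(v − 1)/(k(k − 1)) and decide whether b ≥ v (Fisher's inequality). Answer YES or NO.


b = λv(v − 1)/(k(k − 1)) = 4·154·153/(7·6) = 94248/42 = 2244.
Compare with v = 154: b ≥ v, so Fisher's inequality holds.

YES


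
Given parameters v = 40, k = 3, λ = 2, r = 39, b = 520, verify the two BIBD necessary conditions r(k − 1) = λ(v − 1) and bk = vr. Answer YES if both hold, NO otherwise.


Condition (i): r(k − 1) = 39·2 = 78; λ(v − 1) = 2·39 = 78. Match? YES.
Condition (ii): bk = 520·3 = 1560; vr = 40·39 = 1560. Match? YES.
Both conditions hold? YES.

YES


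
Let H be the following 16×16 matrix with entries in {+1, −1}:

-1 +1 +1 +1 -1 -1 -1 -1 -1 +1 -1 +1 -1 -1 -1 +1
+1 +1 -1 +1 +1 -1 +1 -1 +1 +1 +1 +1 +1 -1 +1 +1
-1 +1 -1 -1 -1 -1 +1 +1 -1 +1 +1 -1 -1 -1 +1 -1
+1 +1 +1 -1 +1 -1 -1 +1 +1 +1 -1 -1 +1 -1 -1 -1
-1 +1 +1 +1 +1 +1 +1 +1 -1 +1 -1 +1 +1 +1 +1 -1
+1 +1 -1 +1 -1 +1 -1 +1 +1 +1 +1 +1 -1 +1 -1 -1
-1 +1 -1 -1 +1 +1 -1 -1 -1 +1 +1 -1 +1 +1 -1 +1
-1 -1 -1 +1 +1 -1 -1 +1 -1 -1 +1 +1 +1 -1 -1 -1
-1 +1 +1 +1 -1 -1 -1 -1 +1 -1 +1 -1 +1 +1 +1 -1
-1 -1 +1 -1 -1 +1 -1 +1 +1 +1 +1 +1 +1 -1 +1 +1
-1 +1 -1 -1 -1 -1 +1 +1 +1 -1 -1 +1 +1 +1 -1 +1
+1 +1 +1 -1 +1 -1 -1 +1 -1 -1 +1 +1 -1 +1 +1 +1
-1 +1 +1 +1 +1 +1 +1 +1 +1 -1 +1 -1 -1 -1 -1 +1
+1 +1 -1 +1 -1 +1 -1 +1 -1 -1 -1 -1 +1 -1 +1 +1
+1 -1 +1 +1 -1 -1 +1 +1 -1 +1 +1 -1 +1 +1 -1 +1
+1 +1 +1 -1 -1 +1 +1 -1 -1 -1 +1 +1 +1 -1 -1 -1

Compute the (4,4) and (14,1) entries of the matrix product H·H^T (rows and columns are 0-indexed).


Row 1 of H: [1, 1, -1, 1, 1, -1, 1, -1, 1, 1, 1, 1, 1, -1, 1, 1].
Row 4 of H: [-1, 1, 1, 1, 1, 1, 1, 1, -1, 1, -1, 1, 1, 1, 1, -1].
Row 14 of H: [1, -1, 1, 1, -1, -1, 1, 1, -1, 1, 1, -1, 1, 1, -1, 1].
(H·H^T)[4][4] = Σ_j H[4][j]·H[4][j] = (-1)² + (1)² + (1)² + (1)² + (1)² + (1)² + (1)² + (1)² + (-1)² + (1)² + (-1)² + (1)² + (1)² + (1)² + (1)² + (-1)² = 1 + 1 + 1 + 1 + 1 + 1 + 1 + 1 + 1 + 1 + 1 + 1 + 1 + 1 + 1 + 1 = 16.
(H·H^T)[14][1] = Σ_j H[14][j]·H[1][j] = (1)·(1) + (-1)·(1) + (1)·(-1) + (1)·(1) + (-1)·(1) + (-1)·(-1) + (1)·(1) + (1)·(-1) + (-1)·(1) + (1)·(1) + (1)·(1) + (-1)·(1) + (1)·(1) + (1)·(-1) + (-1)·(1) + (1)·(1) = 1 + -1 + -1 + 1 + -1 + 1 + 1 + -1 + -1 + 1 + 1 + -1 + 1 + -1 + -1 + 1 = 0.
So rows 14 and 1 are orthogonal; the diagonal entry equals n = 16.

(4,4) entry = 16; (14,1) entry = 0.


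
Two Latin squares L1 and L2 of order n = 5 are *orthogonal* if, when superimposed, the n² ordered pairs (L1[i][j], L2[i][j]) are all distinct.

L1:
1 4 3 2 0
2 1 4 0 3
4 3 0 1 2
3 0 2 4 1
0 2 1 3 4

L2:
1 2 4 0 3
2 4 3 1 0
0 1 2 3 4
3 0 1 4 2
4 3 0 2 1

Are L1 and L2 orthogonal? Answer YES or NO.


Form the n² = 25 superimposed pairs (L1[i][j], L2[i][j]), row by row (rows and columns indexed from 0):
row 0: (1,1) (4,2) (3,4) (2,0) (0,3)
row 1: (2,2) (1,4) (4,3) (0,1) (3,0)
row 2: (4,0) (3,1) (0,2) (1,3) (2,4)
row 3: (3,3) (0,0) (2,1) (4,4) (1,2)
row 4: (0,4) (2,3) (1,0) (3,2) (4,1)
Orthogonality requires all 25 pairs distinct.
Check by first coordinate: for each symbol s of L1, list the L2 entries in the n cells where L1 = s; they must all differ.
  L1 = 0: L2 entries (in reading order) 3, 1, 2, 0, 4 — all 5 distinct ✓
  L1 = 1: L2 entries (in reading order) 1, 4, 3, 2, 0 — all 5 distinct ✓
  L1 = 2: L2 entries (in reading order) 0, 2, 4, 1, 3 — all 5 distinct ✓
  L1 = 3: L2 entries (in reading order) 4, 0, 1, 3, 2 — all 5 distinct ✓
  L1 = 4: L2 entries (in reading order) 2, 3, 0, 4, 1 — all 5 distinct ✓
Every symbol of L1 meets every symbol of L2 exactly once, so all 25 pairs are distinct (25 of 25).
Conclusion: YES.

YES


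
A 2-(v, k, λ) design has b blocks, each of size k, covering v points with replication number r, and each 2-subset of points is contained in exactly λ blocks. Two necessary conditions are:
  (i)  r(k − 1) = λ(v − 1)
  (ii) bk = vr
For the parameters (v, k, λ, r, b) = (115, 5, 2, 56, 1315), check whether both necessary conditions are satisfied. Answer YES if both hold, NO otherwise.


Condition (i): r(k − 1) = 56·4 = 224; λ(v − 1) = 2·114 = 228. Match? NO.
Condition (ii): bk = 1315·5 = 6575; vr = 115·56 = 6440. Match? NO.
Both conditions hold? NO.

NO


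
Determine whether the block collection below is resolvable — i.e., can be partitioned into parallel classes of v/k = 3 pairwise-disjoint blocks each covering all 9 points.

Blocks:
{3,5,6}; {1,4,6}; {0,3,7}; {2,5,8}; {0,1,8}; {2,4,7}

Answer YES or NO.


v = 9, block size k = 3, number of blocks = 6.
For resolvability, blocks must partition into parallel classes of size v/k = 3.
Total blocks must therefore be a multiple of 3: 6 = 3·2 + 0 ⇒ divisible ✓.
Greedy packing gives 2 candidate class(es). Each should be a full parallel class (size 3, covers all 9 points).
  Class 1 (3 blocks): {3,5,6}; {0,1,8}; {2,4,7}. Points covered: [0, 1, 2, 3, 4, 5, 6, 7, 8].
  Class 2 (3 blocks): {1,4,6}; {0,3,7}; {2,5,8}. Points covered: [0, 1, 2, 3, 4, 5, 6, 7, 8].
All classes full (size 3)? YES. All classes cover every point? YES.
Resolvable? YES.

YES


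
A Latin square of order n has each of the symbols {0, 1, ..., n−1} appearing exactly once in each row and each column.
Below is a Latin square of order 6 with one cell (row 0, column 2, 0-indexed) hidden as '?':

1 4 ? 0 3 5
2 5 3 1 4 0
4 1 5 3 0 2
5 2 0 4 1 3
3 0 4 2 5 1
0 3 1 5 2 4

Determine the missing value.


Row 0 contains symbols [0, 1, 3, 4, 5] — missing [2].
Column 2 contains symbols [0, 1, 3, 4, 5] — missing [2].
The missing symbol must appear in both missing sets; intersection = [2].
Therefore the hidden value is 2.

Missing value = 2.


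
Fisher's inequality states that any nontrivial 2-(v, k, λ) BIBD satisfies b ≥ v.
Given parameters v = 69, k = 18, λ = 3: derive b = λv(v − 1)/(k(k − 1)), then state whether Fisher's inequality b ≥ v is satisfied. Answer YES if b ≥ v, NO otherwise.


b = λv(v − 1)/(k(k − 1)) = 3·69·68/(18·17) = 14076/306 = 46.
Compare with v = 69: b < v, so Fisher's inequality fails.

NO


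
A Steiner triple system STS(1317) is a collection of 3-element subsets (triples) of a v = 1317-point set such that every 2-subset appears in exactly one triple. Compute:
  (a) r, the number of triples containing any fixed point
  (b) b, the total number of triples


An STS(v) is a 2-(v, 3, 1) BIBD: block size k = 3, λ = 1.
Replication: r(k − 1) = λ(v − 1) ⇒ r·2 = 1317 − 1 = 1316 ⇒ r = 658.
Block count: bk = vr ⇒ b·3 = 1317·658 = 866586 ⇒ b = 288862.

r = 658, b = 288862.


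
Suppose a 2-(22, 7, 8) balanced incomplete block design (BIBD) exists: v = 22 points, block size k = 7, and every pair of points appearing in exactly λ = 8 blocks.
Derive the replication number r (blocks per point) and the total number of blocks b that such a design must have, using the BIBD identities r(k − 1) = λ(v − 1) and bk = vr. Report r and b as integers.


Any 2-(v, k, λ) BIBD satisfies two necessary conditions:
  (i)  Each point sits in r blocks, and counting incidences through any fixed point gives r(k − 1) = λ(v − 1), so r = λ(v − 1)/(k − 1).
  (ii) Total incidences bk = vr, so b = vr/k.
Step 1: r = λ(v − 1)/(k − 1) = 8·(22 − 1)/(7 − 1) = 8·21/6 = 168/6 = 28.
Step 2: b = vr/k = 22·28/7 = 616/7 = 88.
Check integrality: r = 28 ∈ Z ✓, b = 88 ∈ Z ✓.
(These identities are necessary conditions: they determine r and b for any design with these parameters, but do not by themselves prove that one exists.)

r = 28, b = 88.


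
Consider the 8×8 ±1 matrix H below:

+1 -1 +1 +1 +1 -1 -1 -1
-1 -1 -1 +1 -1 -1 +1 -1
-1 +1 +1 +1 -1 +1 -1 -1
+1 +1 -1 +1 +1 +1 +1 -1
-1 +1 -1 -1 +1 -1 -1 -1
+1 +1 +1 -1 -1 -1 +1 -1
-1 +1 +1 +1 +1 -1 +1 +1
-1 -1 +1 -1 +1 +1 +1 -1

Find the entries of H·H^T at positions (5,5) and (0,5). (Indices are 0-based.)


Row 0 of H: [1, -1, 1, 1, 1, -1, -1, -1].
Row 5 of H: [1, 1, 1, -1, -1, -1, 1, -1].
(H·H^T)[5][5] = Σ_j H[5][j]·H[5][j] = (1)² + (1)² + (1)² + (-1)² + (-1)² + (-1)² + (1)² + (-1)² = 1 + 1 + 1 + 1 + 1 + 1 + 1 + 1 = 8.
(H·H^T)[0][5] = Σ_j H[0][j]·H[5][j] = (1)·(1) + (-1)·(1) + (1)·(1) + (1)·(-1) + (1)·(-1) + (-1)·(-1) + (-1)·(1) + (-1)·(-1) = 1 + -1 + 1 + -1 + -1 + 1 + -1 + 1 = 0.
So rows 0 and 5 are orthogonal; the diagonal entry equals n = 8.

(5,5) entry = 8; (0,5) entry = 0.


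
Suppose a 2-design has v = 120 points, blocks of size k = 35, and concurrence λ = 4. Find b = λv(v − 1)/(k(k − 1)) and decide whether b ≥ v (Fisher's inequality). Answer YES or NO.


r = λ(v − 1)/(k − 1) = 4·119/34 = 14.
b = vr/k = 120·14/35 = 48.
Fisher's inequality: b ≥ v ⇔ 48 ≥ 120? NO.

NO


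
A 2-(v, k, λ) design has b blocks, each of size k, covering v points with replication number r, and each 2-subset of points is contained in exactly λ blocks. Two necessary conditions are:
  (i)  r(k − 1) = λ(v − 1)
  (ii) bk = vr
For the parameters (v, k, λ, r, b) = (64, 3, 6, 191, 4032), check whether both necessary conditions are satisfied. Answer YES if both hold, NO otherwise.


Condition (i): r(k − 1) = 191·2 = 382; λ(v − 1) = 6·63 = 378. Match? NO.
Condition (ii): bk = 4032·3 = 12096; vr = 64·191 = 12224. Match? NO.
Both conditions hold? NO.

NO


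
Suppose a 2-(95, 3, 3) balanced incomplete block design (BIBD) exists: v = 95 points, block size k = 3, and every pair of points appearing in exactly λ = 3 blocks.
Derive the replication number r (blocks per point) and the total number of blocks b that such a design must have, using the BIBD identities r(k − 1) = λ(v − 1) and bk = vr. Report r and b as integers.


Any 2-(v, k, λ) BIBD satisfies two necessary conditions:
  (i)  Each point sits in r blocks, and counting incidences through any fixed point gives r(k − 1) = λ(v − 1), so r = λ(v − 1)/(k − 1).
  (ii) Total incidences bk = vr, so b = vr/k.
Step 1: r = λ(v − 1)/(k − 1) = 3·(95 − 1)/(3 − 1) = 3·94/2 = 282/2 = 141.
Step 2: b = vr/k = 95·141/3 = 13395/3 = 4465.
Check integrality: r = 141 ∈ Z ✓, b = 4465 ∈ Z ✓.
(These identities are necessary conditions: they determine r and b for any design with these parameters, but do not by themselves prove that one exists.)

r = 141, b = 4465.


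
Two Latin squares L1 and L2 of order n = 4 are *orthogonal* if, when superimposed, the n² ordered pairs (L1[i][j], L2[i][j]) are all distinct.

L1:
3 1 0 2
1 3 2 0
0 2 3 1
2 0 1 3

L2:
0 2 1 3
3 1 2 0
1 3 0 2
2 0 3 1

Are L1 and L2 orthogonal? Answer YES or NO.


Form the n² = 16 superimposed pairs (L1[i][j], L2[i][j]), row by row (rows and columns indexed from 0):
row 0: (3,0) (1,2) (0,1) (2,3)
row 1: (1,3) (3,1) (2,2) (0,0)
row 2: (0,1) (2,3) (3,0) (1,2)
row 3: (2,2) (0,0) (1,3) (3,1)
Orthogonality requires all 16 pairs distinct.
But the pair (0,1) repeats: cell (0,2) has L1 = 0, L2 = 1, and cell (2,0) has L1 = 0, L2 = 1.
A repeated pair means some other pair never occurs (only 8 distinct pairs out of 16), so the squares are not orthogonal.
Conclusion: NO.

NO


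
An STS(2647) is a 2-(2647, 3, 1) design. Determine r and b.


An STS(v) is a 2-(v, 3, 1) BIBD: block size k = 3, λ = 1.
Replication: r(k − 1) = λ(v − 1) ⇒ r·2 = 2647 − 1 = 2646 ⇒ r = 1323.
Block count: bk = vr ⇒ b·3 = 2647·1323 = 3501981 ⇒ b = 1167327.
(Check via b = v(v − 1)/6 = 2647·2646/6 = 7003962/6 = 1167327.)

r = 1323, b = 1167327.


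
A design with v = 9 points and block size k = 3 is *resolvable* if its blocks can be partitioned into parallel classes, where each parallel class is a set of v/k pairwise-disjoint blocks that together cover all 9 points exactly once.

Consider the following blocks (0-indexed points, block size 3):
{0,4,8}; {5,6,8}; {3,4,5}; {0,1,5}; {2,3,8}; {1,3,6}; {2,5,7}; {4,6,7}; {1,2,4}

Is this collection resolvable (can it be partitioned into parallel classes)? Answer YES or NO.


v = 9, block size k = 3, number of blocks = 9.
For resolvability, blocks must partition into parallel classes of size v/k = 3.
Total blocks must therefore be a multiple of 3: 9 = 3·3 + 0 ⇒ divisible ✓.
Consider block {5,6,8}. The only other block(s) in the collection disjoint from it are {1,2,4} — just 1 block(s). Any parallel class containing {5,6,8} would need 2 other blocks each disjoint from it, so no parallel class of size 3 can contain {5,6,8}.
Since every block must belong to some parallel class in a resolution, the collection cannot be partitioned into parallel classes.
Resolvable? NO.

NO


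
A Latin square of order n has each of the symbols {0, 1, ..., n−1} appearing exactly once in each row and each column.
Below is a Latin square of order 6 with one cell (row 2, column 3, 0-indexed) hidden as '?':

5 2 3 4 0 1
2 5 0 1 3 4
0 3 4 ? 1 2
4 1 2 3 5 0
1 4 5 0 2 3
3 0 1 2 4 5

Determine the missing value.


Row 2 contains symbols [0, 1, 2, 3, 4] — missing [5].
Column 3 contains symbols [0, 1, 2, 3, 4] — missing [5].
The missing symbol must appear in both missing sets; intersection = [5].
Therefore the hidden value is 5.

Missing value = 5.


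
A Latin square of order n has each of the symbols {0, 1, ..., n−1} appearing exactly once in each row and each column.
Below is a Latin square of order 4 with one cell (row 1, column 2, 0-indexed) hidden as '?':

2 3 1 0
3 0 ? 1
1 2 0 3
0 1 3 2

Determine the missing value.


Row 1 contains symbols [0, 1, 3] — missing [2].
Column 2 contains symbols [0, 1, 3] — missing [2].
The missing symbol must appear in both missing sets; intersection = [2].
Therefore the hidden value is 2.

Missing value = 2.


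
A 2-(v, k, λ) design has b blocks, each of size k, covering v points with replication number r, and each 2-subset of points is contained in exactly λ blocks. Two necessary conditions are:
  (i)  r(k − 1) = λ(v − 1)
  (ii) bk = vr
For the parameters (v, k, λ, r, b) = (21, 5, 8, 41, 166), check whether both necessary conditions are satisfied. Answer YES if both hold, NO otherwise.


Condition (i): r(k − 1) = 41·4 = 164; λ(v − 1) = 8·20 = 160. Match? NO.
Condition (ii): bk = 166·5 = 830; vr = 21·41 = 861. Match? NO.
Both conditions hold? NO.

NO


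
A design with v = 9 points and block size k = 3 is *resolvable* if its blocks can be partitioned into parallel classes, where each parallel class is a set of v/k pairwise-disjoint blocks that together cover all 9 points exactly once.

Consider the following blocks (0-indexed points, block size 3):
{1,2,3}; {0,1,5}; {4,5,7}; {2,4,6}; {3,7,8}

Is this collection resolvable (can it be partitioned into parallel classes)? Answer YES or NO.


v = 9, block size k = 3, number of blocks = 5.
For resolvability, blocks must partition into parallel classes of size v/k = 3.
Total blocks must therefore be a multiple of 3: 5 = 3·1 + 2 ⇒ not divisible ✗.
Resolvable? NO.

NO


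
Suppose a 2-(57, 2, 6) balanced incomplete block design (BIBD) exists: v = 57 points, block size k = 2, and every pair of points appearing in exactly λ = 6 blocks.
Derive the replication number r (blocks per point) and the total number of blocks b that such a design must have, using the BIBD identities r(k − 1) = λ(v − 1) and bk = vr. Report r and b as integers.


Any 2-(v, k, λ) BIBD satisfies two necessary conditions:
  (i)  Each point sits in r blocks, and counting incidences through any fixed point gives r(k − 1) = λ(v − 1), so r = λ(v − 1)/(k − 1).
  (ii) Total incidences bk = vr, so b = vr/k.
Step 1: r = λ(v − 1)/(k − 1) = 6·(57 − 1)/(2 − 1) = 6·56/1 = 336/1 = 336.
Step 2: b = vr/k = 57·336/2 = 19152/2 = 9576.
Check integrality: r = 336 ∈ Z ✓, b = 9576 ∈ Z ✓.
(These identities are necessary conditions: they determine r and b for any design with these parameters, but do not by themselves prove that one exists.)

r = 336, b = 9576.


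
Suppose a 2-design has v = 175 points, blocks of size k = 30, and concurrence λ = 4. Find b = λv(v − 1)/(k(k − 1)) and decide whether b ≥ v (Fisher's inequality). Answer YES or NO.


r = λ(v − 1)/(k − 1) = 4·174/29 = 24.
b = vr/k = 175·24/30 = 140.
Fisher's inequality: b ≥ v ⇔ 140 ≥ 175? NO.

NO


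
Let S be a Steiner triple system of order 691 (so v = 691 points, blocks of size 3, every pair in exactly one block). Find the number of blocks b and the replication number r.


An STS(v) is a 2-(v, 3, 1) BIBD: block size k = 3, λ = 1.
Replication: r(k − 1) = λ(v − 1) ⇒ r·2 = 691 − 1 = 690 ⇒ r = 345.
Block count: b = v(v − 1)/6 = 691·690/6 = 476790/6 = 79465.

r = 345, b = 79465.


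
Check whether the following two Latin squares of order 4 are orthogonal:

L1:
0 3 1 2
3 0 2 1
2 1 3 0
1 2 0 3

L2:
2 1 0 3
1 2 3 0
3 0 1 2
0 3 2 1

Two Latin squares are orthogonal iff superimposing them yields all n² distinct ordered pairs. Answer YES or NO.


Form the n² = 16 superimposed pairs (L1[i][j], L2[i][j]), row by row (rows and columns indexed from 0):
row 0: (0,2) (3,1) (1,0) (2,3)
row 1: (3,1) (0,2) (2,3) (1,0)
row 2: (2,3) (1,0) (3,1) (0,2)
row 3: (1,0) (2,3) (0,2) (3,1)
Orthogonality requires all 16 pairs distinct.
But the pair (3,1) repeats: cell (0,1) has L1 = 3, L2 = 1, and cell (1,0) has L1 = 3, L2 = 1.
A repeated pair means some other pair never occurs (only 4 distinct pairs out of 16), so the squares are not orthogonal.
Conclusion: NO.

NO


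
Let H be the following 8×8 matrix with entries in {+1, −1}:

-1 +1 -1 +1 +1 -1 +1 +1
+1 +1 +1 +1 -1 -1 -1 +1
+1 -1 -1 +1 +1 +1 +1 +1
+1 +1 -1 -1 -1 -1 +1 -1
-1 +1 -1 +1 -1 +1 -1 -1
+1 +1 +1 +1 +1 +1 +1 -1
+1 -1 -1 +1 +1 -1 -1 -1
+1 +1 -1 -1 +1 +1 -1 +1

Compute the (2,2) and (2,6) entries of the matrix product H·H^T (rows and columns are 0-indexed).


Row 2 of H: [1, -1, -1, 1, 1, 1, 1, 1].
Row 6 of H: [1, -1, -1, 1, 1, -1, -1, -1].
(H·H^T)[2][2] = Σ_j H[2][j]·H[2][j] = (1)² + (-1)² + (-1)² + (1)² + (1)² + (1)² + (1)² + (1)² = 1 + 1 + 1 + 1 + 1 + 1 + 1 + 1 = 8.
(H·H^T)[2][6] = Σ_j H[2][j]·H[6][j] = (1)·(1) + (-1)·(-1) + (-1)·(-1) + (1)·(1) + (1)·(1) + (1)·(-1) + (1)·(-1) + (1)·(-1) = 1 + 1 + 1 + 1 + 1 + -1 + -1 + -1 = 2.
Rows 2 and 6 are not orthogonal (dot product = 2 ≠ 0), so H is not a Hadamard matrix.

(2,2) entry = 8; (2,6) entry = 2.
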